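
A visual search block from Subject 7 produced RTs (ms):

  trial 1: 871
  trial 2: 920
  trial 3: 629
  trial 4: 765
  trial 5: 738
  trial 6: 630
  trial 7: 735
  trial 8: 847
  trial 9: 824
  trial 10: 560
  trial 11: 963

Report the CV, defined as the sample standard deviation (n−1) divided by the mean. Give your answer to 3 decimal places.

0.166

n = 11, Σ = 8482, M = 771.0909
Σ(x−M)² = 164636.909; s = √(164636.909/10) = 128.3109
CV = 128.3109 / 771.0909 = 0.16640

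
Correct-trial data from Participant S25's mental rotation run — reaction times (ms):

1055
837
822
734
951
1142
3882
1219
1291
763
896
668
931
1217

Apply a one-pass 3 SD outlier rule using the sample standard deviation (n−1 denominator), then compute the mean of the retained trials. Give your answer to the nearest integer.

964 ms

n = 14, ΣRT = 16408, M = 1172.000
Σ(x−M)² = 8408048.00; s = √(8408048.00/13) = 804.222
Cutoffs: 1172.000 ± 3·804.222 → [-1240.7, 3584.7]
Outside: 3882 → excluded.
Retained (n=13): Σ = 12526, mean = 12526/13 = 963.538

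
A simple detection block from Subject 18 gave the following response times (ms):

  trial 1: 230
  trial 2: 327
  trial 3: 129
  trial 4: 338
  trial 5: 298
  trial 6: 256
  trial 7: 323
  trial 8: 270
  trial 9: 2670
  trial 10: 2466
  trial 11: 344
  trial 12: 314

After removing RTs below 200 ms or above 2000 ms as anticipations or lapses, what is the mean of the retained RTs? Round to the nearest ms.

300 ms

Excluded: 129, 2466, 2670
Retained (n=9): Σ = 2700
Mean = 2700/9 = 300.0000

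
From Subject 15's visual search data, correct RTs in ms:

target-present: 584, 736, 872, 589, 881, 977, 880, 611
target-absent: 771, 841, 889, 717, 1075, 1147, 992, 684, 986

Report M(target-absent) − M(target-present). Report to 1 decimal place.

134.0 ms

M(target-present) = 6130/8 = 766.250
M(target-absent) = 8102/9 = 900.222
Difference = 900.222 − 766.250 = 133.972 ms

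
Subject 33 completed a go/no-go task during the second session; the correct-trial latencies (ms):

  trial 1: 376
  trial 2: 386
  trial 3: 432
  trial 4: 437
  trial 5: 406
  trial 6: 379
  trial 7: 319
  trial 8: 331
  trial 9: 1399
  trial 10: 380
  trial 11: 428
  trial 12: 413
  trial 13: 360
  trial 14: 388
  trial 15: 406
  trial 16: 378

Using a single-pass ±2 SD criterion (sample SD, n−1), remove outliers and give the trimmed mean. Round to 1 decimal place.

387.9 ms

n = 16, ΣRT = 7218, M = 451.125
Σ(x−M)² = 974761.75; s = √(974761.75/15) = 254.920
Cutoffs: 451.125 ± 2·254.920 → [-58.7, 961.0]
Outside: 1399 → excluded.
Retained (n=15): Σ = 5819, mean = 5819/15 = 387.933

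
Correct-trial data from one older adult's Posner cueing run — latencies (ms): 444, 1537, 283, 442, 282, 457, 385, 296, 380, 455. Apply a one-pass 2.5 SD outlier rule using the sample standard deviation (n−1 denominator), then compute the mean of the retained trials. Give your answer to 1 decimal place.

380.4 ms

n = 10, ΣRT = 4961, M = 496.100
Σ(x−M)² = 1249444.90; s = √(1249444.90/9) = 372.595
Cutoffs: 496.100 ± 2.5·372.595 → [-435.4, 1427.6]
Outside: 1537 → excluded.
Retained (n=9): Σ = 3424, mean = 3424/9 = 380.444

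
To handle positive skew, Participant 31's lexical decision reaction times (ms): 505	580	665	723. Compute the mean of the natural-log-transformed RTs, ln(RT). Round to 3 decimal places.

6.418

ln(RT): 6.2246, 6.3630, 6.4998, 6.5834
Σ ln(RT) = 25.6708
Mean = 25.6708/4 = 6.41770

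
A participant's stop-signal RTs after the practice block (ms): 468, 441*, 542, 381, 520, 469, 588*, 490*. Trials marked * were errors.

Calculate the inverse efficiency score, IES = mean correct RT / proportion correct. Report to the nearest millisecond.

Correct trials (n=5): 468, 542, 381, 520, 469
Mean correct RT = 2380/5 = 476.0000 ms
Proportion correct = 5/8
IES = 476.0000 / (5/8) = 761.600 ms

762 ms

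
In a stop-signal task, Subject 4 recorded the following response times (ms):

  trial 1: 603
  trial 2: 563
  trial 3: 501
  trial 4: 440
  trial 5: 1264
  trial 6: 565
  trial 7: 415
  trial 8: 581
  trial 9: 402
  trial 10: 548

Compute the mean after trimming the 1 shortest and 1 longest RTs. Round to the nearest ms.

527 ms

Sorted: 402, 415, 440, 501, 548, 563, 565, 581, 603, 1264
Drop lowest 1 (402) and highest 1 (1264)
Remaining (n=8): Σ = 4216, mean = 4216/8 = 527.000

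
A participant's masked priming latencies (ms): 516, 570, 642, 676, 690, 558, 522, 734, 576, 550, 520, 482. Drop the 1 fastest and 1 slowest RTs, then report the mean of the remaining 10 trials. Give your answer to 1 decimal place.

Sorted: 482, 516, 520, 522, 550, 558, 570, 576, 642, 676, 690, 734
Drop lowest 1 (482) and highest 1 (734)
Remaining (n=10): Σ = 5820, mean = 5820/10 = 582.000

582.0 ms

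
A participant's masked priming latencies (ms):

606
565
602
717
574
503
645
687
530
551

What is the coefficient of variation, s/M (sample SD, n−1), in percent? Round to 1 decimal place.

n = 10, Σ = 5980, M = 598.0000
Σ(x−M)² = 41894.000; s = √(41894.000/9) = 68.2267
CV = 68.2267 / 598.0000 = 0.11409 = 11.409%

11.4%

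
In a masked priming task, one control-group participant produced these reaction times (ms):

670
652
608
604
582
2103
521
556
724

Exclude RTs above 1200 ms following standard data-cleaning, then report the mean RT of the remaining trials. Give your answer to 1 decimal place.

Excluded: 2103
Retained (n=8): Σ = 4917
Mean = 4917/8 = 614.6250

614.6 ms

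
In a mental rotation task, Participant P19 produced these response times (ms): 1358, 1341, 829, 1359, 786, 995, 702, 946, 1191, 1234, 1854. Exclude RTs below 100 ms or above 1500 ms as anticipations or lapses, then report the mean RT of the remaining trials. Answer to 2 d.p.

Excluded: 1854
Retained (n=10): Σ = 10741
Mean = 10741/10 = 1074.1000

1074.10 ms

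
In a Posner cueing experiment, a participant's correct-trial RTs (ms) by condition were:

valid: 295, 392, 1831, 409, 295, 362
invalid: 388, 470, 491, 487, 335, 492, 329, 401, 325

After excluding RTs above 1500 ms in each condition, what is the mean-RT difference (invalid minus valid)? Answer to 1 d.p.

valid: exclude 1831
M(valid) = 1753/5 = 350.600
M(invalid) = 3718/9 = 413.111
Difference = 413.111 − 350.600 = 62.511 ms

62.5 ms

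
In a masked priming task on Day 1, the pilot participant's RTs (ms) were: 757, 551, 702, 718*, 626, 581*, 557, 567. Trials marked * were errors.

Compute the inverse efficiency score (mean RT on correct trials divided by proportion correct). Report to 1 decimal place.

Correct trials (n=6): 757, 551, 702, 626, 557, 567
Mean correct RT = 3760/6 = 626.6667 ms
Proportion correct = 6/8
IES = 626.6667 / (6/8) = 835.556 ms

835.6 ms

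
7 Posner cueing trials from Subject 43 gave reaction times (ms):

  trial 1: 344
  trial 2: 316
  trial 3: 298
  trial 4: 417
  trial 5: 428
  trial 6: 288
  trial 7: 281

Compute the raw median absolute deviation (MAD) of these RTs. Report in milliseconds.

28 ms

Sorted: 281, 288, 298, 316, 344, 417, 428 → median = 316
|x − 316|: 28, 0, 18, 101, 112, 28, 35
Sorted deviations: 0, 18, 28, 28, 35, 101, 112 → MAD = 28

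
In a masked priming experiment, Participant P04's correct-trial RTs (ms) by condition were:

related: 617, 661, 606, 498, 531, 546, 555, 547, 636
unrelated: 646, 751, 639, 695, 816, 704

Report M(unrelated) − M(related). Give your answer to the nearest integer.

M(related) = 5197/9 = 577.444
M(unrelated) = 4251/6 = 708.500
Difference = 708.500 − 577.444 = 131.056 ms

131 ms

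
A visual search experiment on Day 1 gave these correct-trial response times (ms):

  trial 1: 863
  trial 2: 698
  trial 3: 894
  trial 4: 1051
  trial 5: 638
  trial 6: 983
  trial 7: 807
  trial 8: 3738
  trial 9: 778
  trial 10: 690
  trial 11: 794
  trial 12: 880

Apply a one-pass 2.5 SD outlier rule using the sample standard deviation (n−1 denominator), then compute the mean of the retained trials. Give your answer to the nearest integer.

n = 12, ΣRT = 12814, M = 1067.833
Σ(x−M)² = 7936039.67; s = √(7936039.67/11) = 849.387
Cutoffs: 1067.833 ± 2.5·849.387 → [-1055.6, 3191.3]
Outside: 3738 → excluded.
Retained (n=11): Σ = 9076, mean = 9076/11 = 825.091

825 ms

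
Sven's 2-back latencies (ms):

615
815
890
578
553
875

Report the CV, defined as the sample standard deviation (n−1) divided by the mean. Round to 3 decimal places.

n = 6, Σ = 4326, M = 721.0000
Σ(x−M)² = 121022.000; s = √(121022.000/5) = 155.5776
CV = 155.5776 / 721.0000 = 0.21578

0.216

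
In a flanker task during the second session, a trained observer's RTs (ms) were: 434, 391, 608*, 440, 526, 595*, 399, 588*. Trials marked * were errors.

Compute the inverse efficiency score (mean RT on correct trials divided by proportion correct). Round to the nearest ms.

Correct trials (n=5): 434, 391, 440, 526, 399
Mean correct RT = 2190/5 = 438.0000 ms
Proportion correct = 5/8
IES = 438.0000 / (5/8) = 700.800 ms

701 ms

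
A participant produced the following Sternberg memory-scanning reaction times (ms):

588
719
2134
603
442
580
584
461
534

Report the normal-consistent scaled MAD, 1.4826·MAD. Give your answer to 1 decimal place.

74.1 ms

Sorted: 442, 461, 534, 580, 584, 588, 603, 719, 2134 → median = 584
|x − 584| sorted: 0, 4, 4, 19, 50, 123, 135, 142, 1550 → MAD = 50
Robust SD ≈ 1.4826 × 50 = 74.130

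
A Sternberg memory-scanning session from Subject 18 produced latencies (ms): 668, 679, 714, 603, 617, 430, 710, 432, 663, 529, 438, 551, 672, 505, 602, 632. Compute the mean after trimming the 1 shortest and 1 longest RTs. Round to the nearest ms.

Sorted: 430, 432, 438, 505, 529, 551, 602, 603, 617, 632, 663, 668, 672, 679, 710, 714
Drop lowest 1 (430) and highest 1 (714)
Remaining (n=14): Σ = 8301, mean = 8301/14 = 592.929

593 ms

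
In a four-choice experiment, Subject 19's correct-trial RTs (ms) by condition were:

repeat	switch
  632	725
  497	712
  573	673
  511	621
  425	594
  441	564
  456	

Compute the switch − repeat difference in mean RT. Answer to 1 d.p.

143.2 ms

M(repeat) = 3535/7 = 505.000
M(switch) = 3889/6 = 648.167
Difference = 648.167 − 505.000 = 143.167 ms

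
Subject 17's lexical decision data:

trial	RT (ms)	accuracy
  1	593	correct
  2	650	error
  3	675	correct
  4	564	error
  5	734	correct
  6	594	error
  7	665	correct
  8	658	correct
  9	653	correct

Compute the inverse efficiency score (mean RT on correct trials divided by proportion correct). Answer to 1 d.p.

994.5 ms

Correct trials (n=6): 593, 675, 734, 665, 658, 653
Mean correct RT = 3978/6 = 663.0000 ms
Proportion correct = 6/9
IES = 663.0000 / (6/9) = 994.500 ms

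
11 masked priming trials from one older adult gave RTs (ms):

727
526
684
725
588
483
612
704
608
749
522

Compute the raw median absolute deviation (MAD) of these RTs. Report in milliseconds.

Sorted: 483, 522, 526, 588, 608, 612, 684, 704, 725, 727, 749 → median = 612
|x − 612|: 115, 86, 72, 113, 24, 129, 0, 92, 4, 137, 90
Sorted deviations: 0, 4, 24, 72, 86, 90, 92, 113, 115, 129, 137 → MAD = 90

90 ms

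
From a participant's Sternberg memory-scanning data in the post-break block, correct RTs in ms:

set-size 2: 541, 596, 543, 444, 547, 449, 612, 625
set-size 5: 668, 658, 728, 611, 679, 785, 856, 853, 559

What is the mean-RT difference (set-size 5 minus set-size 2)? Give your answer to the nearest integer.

166 ms

M(set-size 2) = 4357/8 = 544.625
M(set-size 5) = 6397/9 = 710.778
Difference = 710.778 − 544.625 = 166.153 ms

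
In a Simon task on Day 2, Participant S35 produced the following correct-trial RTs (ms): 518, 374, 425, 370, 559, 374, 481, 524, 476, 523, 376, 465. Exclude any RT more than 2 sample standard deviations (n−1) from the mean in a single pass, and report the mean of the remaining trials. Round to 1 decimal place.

n = 12, ΣRT = 5465, M = 455.417
Σ(x−M)² = 52872.92; s = √(52872.92/11) = 69.330
Cutoffs: 455.417 ± 2·69.330 → [316.8, 594.1]
No RTs fall outside the cutoffs; all 12 retained. Mean = 5465/12 = 455.417

455.4 ms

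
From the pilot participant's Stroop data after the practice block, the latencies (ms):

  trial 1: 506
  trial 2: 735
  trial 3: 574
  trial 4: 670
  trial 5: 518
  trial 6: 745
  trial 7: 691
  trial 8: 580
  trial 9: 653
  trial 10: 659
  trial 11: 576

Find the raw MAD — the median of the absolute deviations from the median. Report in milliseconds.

Sorted: 506, 518, 574, 576, 580, 653, 659, 670, 691, 735, 745 → median = 653
|x − 653|: 147, 82, 79, 17, 135, 92, 38, 73, 0, 6, 77
Sorted deviations: 0, 6, 17, 38, 73, 77, 79, 82, 92, 135, 147 → MAD = 77

77 ms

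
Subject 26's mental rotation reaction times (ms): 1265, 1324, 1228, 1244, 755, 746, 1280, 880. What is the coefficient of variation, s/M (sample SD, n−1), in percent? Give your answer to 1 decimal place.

23.0%

n = 8, Σ = 8722, M = 1090.2500
Σ(x−M)² = 438901.500; s = √(438901.500/7) = 250.4001
CV = 250.4001 / 1090.2500 = 0.22967 = 22.967%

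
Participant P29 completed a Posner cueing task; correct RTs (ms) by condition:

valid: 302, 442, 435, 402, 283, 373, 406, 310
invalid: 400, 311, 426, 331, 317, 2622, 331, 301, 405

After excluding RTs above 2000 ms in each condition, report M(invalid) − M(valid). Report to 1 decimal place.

-16.4 ms

invalid: exclude 2622
M(valid) = 2953/8 = 369.125
M(invalid) = 2822/8 = 352.750
Difference = 352.750 − 369.125 = -16.375 ms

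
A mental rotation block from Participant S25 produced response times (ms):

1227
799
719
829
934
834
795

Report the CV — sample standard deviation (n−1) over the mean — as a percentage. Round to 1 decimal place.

n = 7, Σ = 6137, M = 876.7143
Σ(x−M)² = 167673.429; s = √(167673.429/6) = 167.1693
CV = 167.1693 / 876.7143 = 0.19068 = 19.068%

19.1%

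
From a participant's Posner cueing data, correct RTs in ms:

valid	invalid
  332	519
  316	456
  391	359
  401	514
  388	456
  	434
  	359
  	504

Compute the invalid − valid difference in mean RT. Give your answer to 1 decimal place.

84.5 ms

M(valid) = 1828/5 = 365.600
M(invalid) = 3601/8 = 450.125
Difference = 450.125 − 365.600 = 84.525 ms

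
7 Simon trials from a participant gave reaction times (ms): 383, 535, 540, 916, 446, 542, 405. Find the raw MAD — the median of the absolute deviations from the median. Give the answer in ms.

89 ms

Sorted: 383, 405, 446, 535, 540, 542, 916 → median = 535
|x − 535|: 152, 0, 5, 381, 89, 7, 130
Sorted deviations: 0, 5, 7, 89, 130, 152, 381 → MAD = 89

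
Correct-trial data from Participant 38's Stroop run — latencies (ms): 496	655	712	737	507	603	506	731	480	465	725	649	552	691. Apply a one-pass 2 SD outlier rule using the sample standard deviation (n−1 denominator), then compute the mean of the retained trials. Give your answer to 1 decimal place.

607.8 ms

n = 14, ΣRT = 8509, M = 607.786
Σ(x−M)² = 140196.36; s = √(140196.36/13) = 103.848
Cutoffs: 607.786 ± 2·103.848 → [400.1, 815.5]
No RTs fall outside the cutoffs; all 14 retained. Mean = 8509/14 = 607.786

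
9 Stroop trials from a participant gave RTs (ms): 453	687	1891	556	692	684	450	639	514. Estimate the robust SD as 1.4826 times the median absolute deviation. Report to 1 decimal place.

123.1 ms

Sorted: 450, 453, 514, 556, 639, 684, 687, 692, 1891 → median = 639
|x − 639| sorted: 0, 45, 48, 53, 83, 125, 186, 189, 1252 → MAD = 83
Robust SD ≈ 1.4826 × 83 = 123.056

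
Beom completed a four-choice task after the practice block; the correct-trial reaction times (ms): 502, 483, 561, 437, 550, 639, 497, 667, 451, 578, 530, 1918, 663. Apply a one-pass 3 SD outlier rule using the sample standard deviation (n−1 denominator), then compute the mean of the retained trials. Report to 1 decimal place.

546.5 ms

n = 13, ΣRT = 8476, M = 652.000
Σ(x−M)² = 1804028.00; s = √(1804028.00/12) = 387.731
Cutoffs: 652.000 ± 3·387.731 → [-511.2, 1815.2]
Outside: 1918 → excluded.
Retained (n=12): Σ = 6558, mean = 6558/12 = 546.500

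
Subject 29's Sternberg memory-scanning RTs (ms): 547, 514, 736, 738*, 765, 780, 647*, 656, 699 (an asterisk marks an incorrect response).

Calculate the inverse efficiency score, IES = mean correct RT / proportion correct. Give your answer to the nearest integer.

Correct trials (n=7): 547, 514, 736, 765, 780, 656, 699
Mean correct RT = 4697/7 = 671.0000 ms
Proportion correct = 7/9
IES = 671.0000 / (7/9) = 862.714 ms

863 ms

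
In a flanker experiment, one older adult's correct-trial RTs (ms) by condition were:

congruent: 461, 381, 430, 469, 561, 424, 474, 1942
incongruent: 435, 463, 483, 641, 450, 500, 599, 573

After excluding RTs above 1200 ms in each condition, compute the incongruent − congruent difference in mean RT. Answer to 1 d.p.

congruent: exclude 1942
M(congruent) = 3200/7 = 457.143
M(incongruent) = 4144/8 = 518.000
Difference = 518.000 − 457.143 = 60.857 ms

60.9 ms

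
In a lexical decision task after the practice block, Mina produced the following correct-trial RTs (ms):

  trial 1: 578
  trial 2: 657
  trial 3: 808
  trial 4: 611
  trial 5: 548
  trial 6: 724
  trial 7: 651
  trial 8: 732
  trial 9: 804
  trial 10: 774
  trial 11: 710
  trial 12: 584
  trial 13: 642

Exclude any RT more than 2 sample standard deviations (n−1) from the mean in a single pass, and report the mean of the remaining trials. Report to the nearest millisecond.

679 ms

n = 13, ΣRT = 8823, M = 678.692
Σ(x−M)² = 90732.77; s = √(90732.77/12) = 86.954
Cutoffs: 678.692 ± 2·86.954 → [504.8, 852.6]
No RTs fall outside the cutoffs; all 13 retained. Mean = 8823/13 = 678.692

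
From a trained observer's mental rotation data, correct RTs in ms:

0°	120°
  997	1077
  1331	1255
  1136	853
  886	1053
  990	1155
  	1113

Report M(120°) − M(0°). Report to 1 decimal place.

M(0°) = 5340/5 = 1068.000
M(120°) = 6506/6 = 1084.333
Difference = 1084.333 − 1068.000 = 16.333 ms

16.3 ms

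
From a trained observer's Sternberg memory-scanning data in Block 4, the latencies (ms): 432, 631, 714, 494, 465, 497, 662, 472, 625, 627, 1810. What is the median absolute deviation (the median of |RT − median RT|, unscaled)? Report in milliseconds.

Sorted: 432, 465, 472, 494, 497, 625, 627, 631, 662, 714, 1810 → median = 625
|x − 625|: 193, 6, 89, 131, 160, 128, 37, 153, 0, 2, 1185
Sorted deviations: 0, 2, 6, 37, 89, 128, 131, 153, 160, 193, 1185 → MAD = 128

128 ms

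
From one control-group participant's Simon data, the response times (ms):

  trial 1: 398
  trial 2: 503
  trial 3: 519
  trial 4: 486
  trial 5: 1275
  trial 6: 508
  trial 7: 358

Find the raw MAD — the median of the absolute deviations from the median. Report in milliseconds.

17 ms

Sorted: 358, 398, 486, 503, 508, 519, 1275 → median = 503
|x − 503|: 105, 0, 16, 17, 772, 5, 145
Sorted deviations: 0, 5, 16, 17, 105, 145, 772 → MAD = 17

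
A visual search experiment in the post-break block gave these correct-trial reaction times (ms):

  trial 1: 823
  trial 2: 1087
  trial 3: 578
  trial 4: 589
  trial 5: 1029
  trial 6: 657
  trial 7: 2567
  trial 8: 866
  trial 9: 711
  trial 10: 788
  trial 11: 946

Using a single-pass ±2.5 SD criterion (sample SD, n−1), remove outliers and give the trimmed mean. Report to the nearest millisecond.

n = 11, ΣRT = 10641, M = 967.364
Σ(x−M)² = 3097502.55; s = √(3097502.55/10) = 556.552
Cutoffs: 967.364 ± 2.5·556.552 → [-424.0, 2358.7]
Outside: 2567 → excluded.
Retained (n=10): Σ = 8074, mean = 8074/10 = 807.400

807 ms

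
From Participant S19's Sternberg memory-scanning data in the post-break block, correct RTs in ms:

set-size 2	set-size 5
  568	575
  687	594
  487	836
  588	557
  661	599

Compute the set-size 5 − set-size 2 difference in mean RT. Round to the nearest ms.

34 ms

M(set-size 2) = 2991/5 = 598.200
M(set-size 5) = 3161/5 = 632.200
Difference = 632.200 − 598.200 = 34.000 ms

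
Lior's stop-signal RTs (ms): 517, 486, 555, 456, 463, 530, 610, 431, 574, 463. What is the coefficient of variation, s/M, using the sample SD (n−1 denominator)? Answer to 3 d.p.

0.115

n = 10, Σ = 5085, M = 508.5000
Σ(x−M)² = 30698.500; s = √(30698.500/9) = 58.4033
CV = 58.4033 / 508.5000 = 0.11485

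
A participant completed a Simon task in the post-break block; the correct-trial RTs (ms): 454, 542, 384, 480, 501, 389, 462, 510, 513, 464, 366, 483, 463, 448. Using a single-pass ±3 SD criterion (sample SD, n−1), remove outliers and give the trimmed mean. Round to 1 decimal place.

461.4 ms

n = 14, ΣRT = 6459, M = 461.357
Σ(x−M)² = 34479.21; s = √(34479.21/13) = 51.500
Cutoffs: 461.357 ± 3·51.500 → [306.9, 615.9]
No RTs fall outside the cutoffs; all 14 retained. Mean = 6459/14 = 461.357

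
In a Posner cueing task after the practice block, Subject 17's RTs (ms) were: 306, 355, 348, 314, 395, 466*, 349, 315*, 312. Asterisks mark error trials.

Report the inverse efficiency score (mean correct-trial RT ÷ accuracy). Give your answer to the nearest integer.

437 ms

Correct trials (n=7): 306, 355, 348, 314, 395, 349, 312
Mean correct RT = 2379/7 = 339.8571 ms
Proportion correct = 7/9
IES = 339.8571 / (7/9) = 436.959 ms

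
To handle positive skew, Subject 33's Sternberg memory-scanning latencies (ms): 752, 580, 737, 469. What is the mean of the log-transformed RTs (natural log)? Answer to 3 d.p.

ln(RT): 6.6227, 6.3630, 6.6026, 6.1506
Σ ln(RT) = 25.7390
Mean = 25.7390/4 = 6.43474

6.435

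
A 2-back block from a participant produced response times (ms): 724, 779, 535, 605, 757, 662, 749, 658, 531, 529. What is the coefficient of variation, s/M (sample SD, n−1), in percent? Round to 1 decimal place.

n = 10, Σ = 6529, M = 652.9000
Σ(x−M)² = 87542.900; s = √(87542.900/9) = 98.6255
CV = 98.6255 / 652.9000 = 0.15106 = 15.106%

15.1%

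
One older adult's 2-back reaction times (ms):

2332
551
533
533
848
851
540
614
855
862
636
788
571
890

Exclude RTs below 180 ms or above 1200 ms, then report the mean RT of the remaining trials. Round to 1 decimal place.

Excluded: 2332
Retained (n=13): Σ = 9072
Mean = 9072/13 = 697.8462

697.8 ms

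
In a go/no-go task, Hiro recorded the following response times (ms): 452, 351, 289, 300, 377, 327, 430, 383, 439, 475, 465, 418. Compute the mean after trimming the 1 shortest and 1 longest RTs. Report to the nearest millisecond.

394 ms

Sorted: 289, 300, 327, 351, 377, 383, 418, 430, 439, 452, 465, 475
Drop lowest 1 (289) and highest 1 (475)
Remaining (n=10): Σ = 3942, mean = 3942/10 = 394.200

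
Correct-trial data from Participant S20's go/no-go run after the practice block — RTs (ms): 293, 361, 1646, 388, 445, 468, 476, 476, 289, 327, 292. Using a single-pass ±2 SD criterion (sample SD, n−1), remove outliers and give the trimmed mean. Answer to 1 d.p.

n = 11, ΣRT = 5461, M = 496.455
Σ(x−M)² = 1510806.73; s = √(1510806.73/10) = 388.691
Cutoffs: 496.455 ± 2·388.691 → [-280.9, 1273.8]
Outside: 1646 → excluded.
Retained (n=10): Σ = 3815, mean = 3815/10 = 381.500

381.5 ms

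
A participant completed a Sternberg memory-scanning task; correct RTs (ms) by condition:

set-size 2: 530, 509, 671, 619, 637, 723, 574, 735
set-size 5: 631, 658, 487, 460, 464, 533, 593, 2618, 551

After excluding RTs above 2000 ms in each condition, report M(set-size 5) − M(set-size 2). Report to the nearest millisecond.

-78 ms

set-size 5: exclude 2618
M(set-size 2) = 4998/8 = 624.750
M(set-size 5) = 4377/8 = 547.125
Difference = 547.125 − 624.750 = -77.625 ms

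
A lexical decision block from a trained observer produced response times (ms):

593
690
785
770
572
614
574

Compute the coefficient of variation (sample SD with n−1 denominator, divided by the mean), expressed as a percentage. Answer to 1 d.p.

13.9%

n = 7, Σ = 4598, M = 656.8571
Σ(x−M)² = 50300.857; s = √(50300.857/6) = 91.5613
CV = 91.5613 / 656.8571 = 0.13939 = 13.939%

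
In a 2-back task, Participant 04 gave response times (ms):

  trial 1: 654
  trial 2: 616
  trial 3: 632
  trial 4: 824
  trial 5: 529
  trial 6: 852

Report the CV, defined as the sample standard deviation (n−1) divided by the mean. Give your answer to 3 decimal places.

n = 6, Σ = 4107, M = 684.5000
Σ(x−M)² = 80075.500; s = √(80075.500/5) = 126.5508
CV = 126.5508 / 684.5000 = 0.18488

0.185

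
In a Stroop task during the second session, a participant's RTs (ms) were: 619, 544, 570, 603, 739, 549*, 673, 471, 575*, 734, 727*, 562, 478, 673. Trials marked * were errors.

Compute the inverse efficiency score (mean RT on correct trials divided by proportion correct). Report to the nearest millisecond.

Correct trials (n=11): 619, 544, 570, 603, 739, 673, 471, 734, 562, 478, 673
Mean correct RT = 6666/11 = 606.0000 ms
Proportion correct = 11/14
IES = 606.0000 / (11/14) = 771.273 ms

771 ms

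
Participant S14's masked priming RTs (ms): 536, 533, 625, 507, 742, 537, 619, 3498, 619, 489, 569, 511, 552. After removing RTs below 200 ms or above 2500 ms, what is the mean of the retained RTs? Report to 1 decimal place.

569.9 ms

Excluded: 3498
Retained (n=12): Σ = 6839
Mean = 6839/12 = 569.9167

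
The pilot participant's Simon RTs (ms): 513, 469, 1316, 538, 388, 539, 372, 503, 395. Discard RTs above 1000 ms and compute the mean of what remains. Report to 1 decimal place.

464.6 ms

Excluded: 1316
Retained (n=8): Σ = 3717
Mean = 3717/8 = 464.6250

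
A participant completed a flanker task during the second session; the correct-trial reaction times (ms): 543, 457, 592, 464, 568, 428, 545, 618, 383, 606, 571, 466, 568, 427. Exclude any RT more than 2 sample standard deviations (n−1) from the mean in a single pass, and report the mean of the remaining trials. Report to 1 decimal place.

516.9 ms

n = 14, ΣRT = 7236, M = 516.857
Σ(x−M)² = 76311.71; s = √(76311.71/13) = 76.617
Cutoffs: 516.857 ± 2·76.617 → [363.6, 670.1]
No RTs fall outside the cutoffs; all 14 retained. Mean = 7236/14 = 516.857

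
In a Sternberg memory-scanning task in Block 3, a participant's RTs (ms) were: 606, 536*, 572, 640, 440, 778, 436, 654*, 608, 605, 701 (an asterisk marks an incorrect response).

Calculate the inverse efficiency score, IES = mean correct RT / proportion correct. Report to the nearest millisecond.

Correct trials (n=9): 606, 572, 640, 440, 778, 436, 608, 605, 701
Mean correct RT = 5386/9 = 598.4444 ms
Proportion correct = 9/11
IES = 598.4444 / (9/11) = 731.432 ms

731 ms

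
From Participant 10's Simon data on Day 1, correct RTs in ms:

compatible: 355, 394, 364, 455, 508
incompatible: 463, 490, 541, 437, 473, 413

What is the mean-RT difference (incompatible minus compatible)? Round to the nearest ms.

M(compatible) = 2076/5 = 415.200
M(incompatible) = 2817/6 = 469.500
Difference = 469.500 − 415.200 = 54.300 ms

54 ms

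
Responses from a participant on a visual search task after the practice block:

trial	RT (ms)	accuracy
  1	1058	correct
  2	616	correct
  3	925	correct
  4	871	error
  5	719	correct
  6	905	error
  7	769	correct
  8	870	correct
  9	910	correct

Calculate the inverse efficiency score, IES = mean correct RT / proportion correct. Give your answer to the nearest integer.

Correct trials (n=7): 1058, 616, 925, 719, 769, 870, 910
Mean correct RT = 5867/7 = 838.1429 ms
Proportion correct = 7/9
IES = 838.1429 / (7/9) = 1077.612 ms

1078 ms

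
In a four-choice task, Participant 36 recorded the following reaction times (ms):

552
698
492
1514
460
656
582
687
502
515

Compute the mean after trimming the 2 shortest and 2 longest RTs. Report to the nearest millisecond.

Sorted: 460, 492, 502, 515, 552, 582, 656, 687, 698, 1514
Drop lowest 2 (460, 492) and highest 2 (698, 1514)
Remaining (n=6): Σ = 3494, mean = 3494/6 = 582.333

582 ms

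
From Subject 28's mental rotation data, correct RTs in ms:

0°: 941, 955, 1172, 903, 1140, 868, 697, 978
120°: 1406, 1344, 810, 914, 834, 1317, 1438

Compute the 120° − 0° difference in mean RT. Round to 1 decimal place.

195.1 ms

M(0°) = 7654/8 = 956.750
M(120°) = 8063/7 = 1151.857
Difference = 1151.857 − 956.750 = 195.107 ms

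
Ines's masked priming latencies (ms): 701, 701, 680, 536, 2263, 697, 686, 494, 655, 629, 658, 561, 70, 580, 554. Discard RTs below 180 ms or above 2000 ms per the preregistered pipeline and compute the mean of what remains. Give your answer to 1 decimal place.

Excluded: 70, 2263
Retained (n=13): Σ = 8132
Mean = 8132/13 = 625.5385

625.5 ms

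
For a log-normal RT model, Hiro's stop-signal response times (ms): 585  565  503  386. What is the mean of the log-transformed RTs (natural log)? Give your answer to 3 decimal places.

ln(RT): 6.3716, 6.3368, 6.2206, 5.9558
Σ ln(RT) = 24.8849
Mean = 24.8849/4 = 6.22122

6.221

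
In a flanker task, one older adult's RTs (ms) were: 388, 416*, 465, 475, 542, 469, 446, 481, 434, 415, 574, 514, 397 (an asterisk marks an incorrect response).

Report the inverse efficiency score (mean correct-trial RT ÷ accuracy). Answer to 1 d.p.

Correct trials (n=12): 388, 465, 475, 542, 469, 446, 481, 434, 415, 574, 514, 397
Mean correct RT = 5600/12 = 466.6667 ms
Proportion correct = 12/13
IES = 466.6667 / (12/13) = 505.556 ms

505.6 ms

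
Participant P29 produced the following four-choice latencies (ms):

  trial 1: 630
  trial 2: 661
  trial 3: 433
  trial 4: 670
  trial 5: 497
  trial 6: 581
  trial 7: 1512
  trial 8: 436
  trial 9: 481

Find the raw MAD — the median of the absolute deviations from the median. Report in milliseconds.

Sorted: 433, 436, 481, 497, 581, 630, 661, 670, 1512 → median = 581
|x − 581|: 49, 80, 148, 89, 84, 0, 931, 145, 100
Sorted deviations: 0, 49, 80, 84, 89, 100, 145, 148, 931 → MAD = 89

89 ms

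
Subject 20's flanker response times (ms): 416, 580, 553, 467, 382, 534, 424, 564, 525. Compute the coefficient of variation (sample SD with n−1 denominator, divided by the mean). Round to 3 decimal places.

n = 9, Σ = 4445, M = 493.8889
Σ(x−M)² = 42594.889; s = √(42594.889/8) = 72.9682
CV = 72.9682 / 493.8889 = 0.14774

0.148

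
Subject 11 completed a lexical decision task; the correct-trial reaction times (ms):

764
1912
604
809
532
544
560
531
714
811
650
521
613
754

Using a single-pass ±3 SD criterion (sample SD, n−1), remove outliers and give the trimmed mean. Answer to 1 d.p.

646.7 ms

n = 14, ΣRT = 10319, M = 737.071
Σ(x−M)² = 1633160.93; s = √(1633160.93/13) = 354.440
Cutoffs: 737.071 ± 3·354.440 → [-326.2, 1800.4]
Outside: 1912 → excluded.
Retained (n=13): Σ = 8407, mean = 8407/13 = 646.692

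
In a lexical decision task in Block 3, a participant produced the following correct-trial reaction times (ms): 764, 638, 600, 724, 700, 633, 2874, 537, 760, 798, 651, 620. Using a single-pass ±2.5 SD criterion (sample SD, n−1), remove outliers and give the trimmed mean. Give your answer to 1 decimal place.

n = 12, ΣRT = 10299, M = 858.250
Σ(x−M)² = 4497338.25; s = √(4497338.25/11) = 639.413
Cutoffs: 858.250 ± 2.5·639.413 → [-740.3, 2456.8]
Outside: 2874 → excluded.
Retained (n=11): Σ = 7425, mean = 7425/11 = 675.000

675.0 ms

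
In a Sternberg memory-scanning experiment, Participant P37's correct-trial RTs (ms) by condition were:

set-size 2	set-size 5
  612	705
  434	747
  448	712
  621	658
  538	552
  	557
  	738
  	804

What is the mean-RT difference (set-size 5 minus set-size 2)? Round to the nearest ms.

154 ms

M(set-size 2) = 2653/5 = 530.600
M(set-size 5) = 5473/8 = 684.125
Difference = 684.125 − 530.600 = 153.525 ms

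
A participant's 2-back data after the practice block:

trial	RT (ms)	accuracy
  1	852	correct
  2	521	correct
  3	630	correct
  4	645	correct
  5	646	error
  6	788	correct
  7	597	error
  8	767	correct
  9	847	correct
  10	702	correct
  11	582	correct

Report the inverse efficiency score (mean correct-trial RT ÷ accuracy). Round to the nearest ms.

860 ms

Correct trials (n=9): 852, 521, 630, 645, 788, 767, 847, 702, 582
Mean correct RT = 6334/9 = 703.7778 ms
Proportion correct = 9/11
IES = 703.7778 / (9/11) = 860.173 ms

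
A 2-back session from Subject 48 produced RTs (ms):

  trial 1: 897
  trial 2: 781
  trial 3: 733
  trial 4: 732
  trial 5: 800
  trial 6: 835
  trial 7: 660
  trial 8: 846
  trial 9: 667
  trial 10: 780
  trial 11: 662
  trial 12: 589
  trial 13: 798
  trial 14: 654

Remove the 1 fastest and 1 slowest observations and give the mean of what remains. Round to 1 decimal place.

Sorted: 589, 654, 660, 662, 667, 732, 733, 780, 781, 798, 800, 835, 846, 897
Drop lowest 1 (589) and highest 1 (897)
Remaining (n=12): Σ = 8948, mean = 8948/12 = 745.667

745.7 ms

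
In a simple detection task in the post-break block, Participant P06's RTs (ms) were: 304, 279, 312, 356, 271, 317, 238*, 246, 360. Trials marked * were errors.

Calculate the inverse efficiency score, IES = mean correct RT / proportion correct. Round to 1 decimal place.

Correct trials (n=8): 304, 279, 312, 356, 271, 317, 246, 360
Mean correct RT = 2445/8 = 305.6250 ms
Proportion correct = 8/9
IES = 305.6250 / (8/9) = 343.828 ms

343.8 ms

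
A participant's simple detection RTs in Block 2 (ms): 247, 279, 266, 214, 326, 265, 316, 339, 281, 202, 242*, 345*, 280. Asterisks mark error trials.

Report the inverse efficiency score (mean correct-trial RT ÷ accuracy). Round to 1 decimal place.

323.9 ms

Correct trials (n=11): 247, 279, 266, 214, 326, 265, 316, 339, 281, 202, 280
Mean correct RT = 3015/11 = 274.0909 ms
Proportion correct = 11/13
IES = 274.0909 / (11/13) = 323.926 ms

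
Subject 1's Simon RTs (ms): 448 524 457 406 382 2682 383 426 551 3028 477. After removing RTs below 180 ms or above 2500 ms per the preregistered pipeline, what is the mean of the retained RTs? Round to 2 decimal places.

Excluded: 2682, 3028
Retained (n=9): Σ = 4054
Mean = 4054/9 = 450.4444

450.44 ms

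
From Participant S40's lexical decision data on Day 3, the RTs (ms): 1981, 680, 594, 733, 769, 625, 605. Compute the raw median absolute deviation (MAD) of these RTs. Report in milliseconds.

Sorted: 594, 605, 625, 680, 733, 769, 1981 → median = 680
|x − 680|: 1301, 0, 86, 53, 89, 55, 75
Sorted deviations: 0, 53, 55, 75, 86, 89, 1301 → MAD = 75

75 ms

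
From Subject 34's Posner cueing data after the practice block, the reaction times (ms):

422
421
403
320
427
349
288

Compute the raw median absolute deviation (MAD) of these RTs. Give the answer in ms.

Sorted: 288, 320, 349, 403, 421, 422, 427 → median = 403
|x − 403|: 19, 18, 0, 83, 24, 54, 115
Sorted deviations: 0, 18, 19, 24, 54, 83, 115 → MAD = 24

24 ms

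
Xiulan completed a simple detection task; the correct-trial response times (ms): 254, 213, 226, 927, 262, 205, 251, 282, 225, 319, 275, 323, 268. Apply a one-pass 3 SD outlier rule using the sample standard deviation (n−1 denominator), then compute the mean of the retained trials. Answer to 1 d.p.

258.6 ms

n = 13, ΣRT = 4030, M = 310.000
Σ(x−M)² = 428348.00; s = √(428348.00/12) = 188.933
Cutoffs: 310.000 ± 3·188.933 → [-256.8, 876.8]
Outside: 927 → excluded.
Retained (n=12): Σ = 3103, mean = 3103/12 = 258.583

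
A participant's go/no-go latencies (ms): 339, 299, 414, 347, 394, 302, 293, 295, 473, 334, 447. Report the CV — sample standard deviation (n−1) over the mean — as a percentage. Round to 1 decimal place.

n = 11, Σ = 3937, M = 357.9091
Σ(x−M)² = 41446.909; s = √(41446.909/10) = 64.3793
CV = 64.3793 / 357.9091 = 0.17988 = 17.988%

18.0%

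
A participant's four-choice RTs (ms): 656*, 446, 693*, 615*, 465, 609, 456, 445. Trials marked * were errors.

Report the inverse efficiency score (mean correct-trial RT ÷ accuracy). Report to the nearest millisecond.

775 ms

Correct trials (n=5): 446, 465, 609, 456, 445
Mean correct RT = 2421/5 = 484.2000 ms
Proportion correct = 5/8
IES = 484.2000 / (5/8) = 774.720 ms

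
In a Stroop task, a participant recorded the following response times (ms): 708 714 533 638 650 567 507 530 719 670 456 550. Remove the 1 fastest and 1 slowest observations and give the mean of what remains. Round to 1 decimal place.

606.7 ms

Sorted: 456, 507, 530, 533, 550, 567, 638, 650, 670, 708, 714, 719
Drop lowest 1 (456) and highest 1 (719)
Remaining (n=10): Σ = 6067, mean = 6067/10 = 606.700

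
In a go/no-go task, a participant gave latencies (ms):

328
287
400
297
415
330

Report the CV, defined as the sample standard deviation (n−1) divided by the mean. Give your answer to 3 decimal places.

0.155

n = 6, Σ = 2057, M = 342.8333
Σ(x−M)² = 14078.833; s = √(14078.833/5) = 53.0638
CV = 53.0638 / 342.8333 = 0.15478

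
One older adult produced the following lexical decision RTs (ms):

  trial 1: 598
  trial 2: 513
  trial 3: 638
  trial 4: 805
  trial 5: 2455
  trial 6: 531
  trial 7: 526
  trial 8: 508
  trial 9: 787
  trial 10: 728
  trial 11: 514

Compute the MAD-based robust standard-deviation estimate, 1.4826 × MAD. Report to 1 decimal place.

Sorted: 508, 513, 514, 526, 531, 598, 638, 728, 787, 805, 2455 → median = 598
|x − 598| sorted: 0, 40, 67, 72, 84, 85, 90, 130, 189, 207, 1857 → MAD = 85
Robust SD ≈ 1.4826 × 85 = 126.021

126.0 ms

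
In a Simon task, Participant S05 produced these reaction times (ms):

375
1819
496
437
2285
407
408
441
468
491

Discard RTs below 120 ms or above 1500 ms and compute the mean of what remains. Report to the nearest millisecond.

440 ms

Excluded: 1819, 2285
Retained (n=8): Σ = 3523
Mean = 3523/8 = 440.3750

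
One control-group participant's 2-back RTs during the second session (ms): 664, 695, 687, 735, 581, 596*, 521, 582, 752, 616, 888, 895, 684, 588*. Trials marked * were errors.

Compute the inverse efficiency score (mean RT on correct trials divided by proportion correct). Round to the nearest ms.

Correct trials (n=12): 664, 695, 687, 735, 581, 521, 582, 752, 616, 888, 895, 684
Mean correct RT = 8300/12 = 691.6667 ms
Proportion correct = 12/14
IES = 691.6667 / (12/14) = 806.944 ms

807 ms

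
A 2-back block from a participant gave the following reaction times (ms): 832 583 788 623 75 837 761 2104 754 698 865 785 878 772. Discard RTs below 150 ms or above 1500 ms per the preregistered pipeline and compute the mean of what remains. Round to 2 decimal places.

Excluded: 75, 2104
Retained (n=12): Σ = 9176
Mean = 9176/12 = 764.6667

764.67 ms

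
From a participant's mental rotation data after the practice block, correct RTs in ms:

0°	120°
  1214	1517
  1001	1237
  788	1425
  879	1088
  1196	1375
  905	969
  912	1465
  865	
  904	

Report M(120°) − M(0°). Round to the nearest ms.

M(0°) = 8664/9 = 962.667
M(120°) = 9076/7 = 1296.571
Difference = 1296.571 − 962.667 = 333.905 ms

334 ms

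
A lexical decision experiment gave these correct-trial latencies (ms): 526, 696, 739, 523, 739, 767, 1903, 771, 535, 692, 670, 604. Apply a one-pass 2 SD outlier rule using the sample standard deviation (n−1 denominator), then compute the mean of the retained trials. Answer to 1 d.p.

660.2 ms

n = 12, ΣRT = 9165, M = 763.750
Σ(x−M)² = 1510038.25; s = √(1510038.25/11) = 370.508
Cutoffs: 763.750 ± 2·370.508 → [22.7, 1504.8]
Outside: 1903 → excluded.
Retained (n=11): Σ = 7262, mean = 7262/11 = 660.182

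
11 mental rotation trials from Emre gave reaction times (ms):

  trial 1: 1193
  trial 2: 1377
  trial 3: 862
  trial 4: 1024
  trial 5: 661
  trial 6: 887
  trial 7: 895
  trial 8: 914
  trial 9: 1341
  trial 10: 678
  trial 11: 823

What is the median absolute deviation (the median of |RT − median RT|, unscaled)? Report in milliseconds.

Sorted: 661, 678, 823, 862, 887, 895, 914, 1024, 1193, 1341, 1377 → median = 895
|x − 895|: 298, 482, 33, 129, 234, 8, 0, 19, 446, 217, 72
Sorted deviations: 0, 8, 19, 33, 72, 129, 217, 234, 298, 446, 482 → MAD = 129

129 ms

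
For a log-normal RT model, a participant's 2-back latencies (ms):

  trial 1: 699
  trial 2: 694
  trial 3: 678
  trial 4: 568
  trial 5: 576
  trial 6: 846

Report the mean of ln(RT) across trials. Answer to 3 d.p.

6.508

ln(RT): 6.5497, 6.5425, 6.5191, 6.3421, 6.3561, 6.7405
Σ ln(RT) = 39.0500
Mean = 39.0500/6 = 6.50834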